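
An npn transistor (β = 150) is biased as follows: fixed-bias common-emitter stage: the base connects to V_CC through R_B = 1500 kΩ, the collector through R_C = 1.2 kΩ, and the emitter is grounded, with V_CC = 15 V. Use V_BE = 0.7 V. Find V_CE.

Base loop: V_CC = I_B·R_B + V_BE, so I_B = (15 − 0.7)/1500 kΩ = 0.00953 mA.
In the active region I_C = β·I_B = 150 × 0.00953 = 1.43 mA.
Collector loop: V_CE = V_CC − I_C·R_C = 15 − 1.43×1.2 = 13.3 V.
Since V_CE = 13.3 V > V_CE(sat) ≈ 0.2 V, the transistor is in the active region as assumed.

V_CE ≈ 13 V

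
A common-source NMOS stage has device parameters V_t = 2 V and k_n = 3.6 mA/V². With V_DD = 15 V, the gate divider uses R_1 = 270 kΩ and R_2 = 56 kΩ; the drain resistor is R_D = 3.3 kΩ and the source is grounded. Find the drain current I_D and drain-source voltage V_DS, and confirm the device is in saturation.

V_G = V_DD·R_2/(R_1+R_2) = 15×56/326 = 2.58 V. With the source grounded, V_GS = V_G = 2.58 V.
Assume saturation: I_D = (k_n/2)(V_GS − V_t)² = (3.6/2)×(2.58 − 2)² = 1.8×0.577² = 0.599 mA.
V_DS = V_DD − I_D·R_D = 15 − 0.599×3.3 = 13 V.
Saturation requires V_DS ≥ V_GS − V_t = 0.577 V; 13 ≥ 0.577 ✓.

I_D ≈ 0.6 mA, V_DS ≈ 13 V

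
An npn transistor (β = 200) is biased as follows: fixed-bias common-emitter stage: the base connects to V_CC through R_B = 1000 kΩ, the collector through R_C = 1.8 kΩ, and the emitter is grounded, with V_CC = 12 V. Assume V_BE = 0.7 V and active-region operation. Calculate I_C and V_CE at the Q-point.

I_C ≈ 2.3 mA, V_CE ≈ 7.9 V

Base loop: V_CC = I_B·R_B + V_BE, so I_B = (12 − 0.7)/1000 kΩ = 0.0113 mA.
In the active region I_C = β·I_B = 200 × 0.0113 = 2.26 mA.
Collector loop: V_CE = V_CC − I_C·R_C = 12 − 2.26×1.8 = 7.93 V.
Since V_CE = 7.93 V > V_CE(sat) ≈ 0.2 V, the transistor is in the active region as assumed.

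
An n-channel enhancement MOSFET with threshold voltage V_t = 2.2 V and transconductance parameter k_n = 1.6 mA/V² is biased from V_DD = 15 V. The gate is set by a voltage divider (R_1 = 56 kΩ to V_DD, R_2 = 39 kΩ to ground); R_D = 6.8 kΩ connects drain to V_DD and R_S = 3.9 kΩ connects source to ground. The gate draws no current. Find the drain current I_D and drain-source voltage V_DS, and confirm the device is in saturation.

V_G = V_DD·R_2/(R_1+R_2) = 15×39/95 = 6.16 V.
Assume saturation: I_D = (k_n/2)(V_GS − V_t)² with V_GS = V_G − I_D·R_S = 6.16 − 3.9·I_D.
Substituting gives 12.2·I_D² − 25.7·I_D + 12.5 = 0, with roots I_D = 0.764 or 1.35 mA.
The root I_D = 1.35 mA gives V_GS = 0.902 V ≤ V_t, so take I_D = 0.764 mA.
Then V_GS = 3.18 V and V_DS = V_DD − I_D(R_D+R_S) = 15 − 0.764×10.7 = 6.82 V.
Saturation requires V_DS ≥ V_GS − V_t = 0.977 V; 6.82 ≥ 0.977 ✓.

I_D ≈ 0.76 mA, V_DS ≈ 6.8 V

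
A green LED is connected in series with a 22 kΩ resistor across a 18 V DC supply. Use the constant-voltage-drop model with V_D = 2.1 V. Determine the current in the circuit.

KVL around the loop: 18 = V_D + I·R = 2.1 + I × 22 kΩ.
So I = (18 − 2.1) / 22 kΩ = 15.9 / 22 = 0.723 mA.

I ≈ 0.72 mA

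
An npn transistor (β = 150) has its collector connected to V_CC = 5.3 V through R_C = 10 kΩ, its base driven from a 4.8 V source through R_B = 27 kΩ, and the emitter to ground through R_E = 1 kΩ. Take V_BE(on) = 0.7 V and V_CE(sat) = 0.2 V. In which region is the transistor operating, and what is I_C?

saturation; I_C ≈ 0.45 mA

Assume active: I_B = (4.8 − 0.7)/(27 + 151×1) = 0.023 mA, I_C = β·I_B = 3.46 mA.
Then V_CE = 5.3 − 3.46×10 − 3.48×1 = -32.7 V < 0.2 V — the active assumption fails.
Re-solve with V_CE = 0.2 V. KCL at the emitter: V_E/R_E = (V_BB−0.7−V_E)/R_B + (V_CC−0.2−V_E)/R_C, giving V_E = 0.582 V.
I_C = (V_CC − 0.2 − V_E)/R_C = (5.1 − 0.582)/10 = 0.452 mA.
Check: I_B = (4.1 − 0.582)/27 = 0.13 mA, and β·I_B = 19.5 mA > I_C, confirming saturation.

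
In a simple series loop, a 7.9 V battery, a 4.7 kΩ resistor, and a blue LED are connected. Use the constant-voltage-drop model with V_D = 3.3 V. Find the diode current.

KVL around the loop: 7.9 = V_D + I·R = 3.3 + I × 4.7 kΩ.
So I = (7.9 − 3.3) / 4.7 kΩ = 4.6 / 4.7 = 0.979 mA.

I ≈ 0.98 mA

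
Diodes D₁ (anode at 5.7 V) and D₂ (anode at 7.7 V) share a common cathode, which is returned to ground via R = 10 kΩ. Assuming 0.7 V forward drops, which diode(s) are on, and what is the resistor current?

Assume both conduct. Then node N would need to be at both 5.7−0.7 = 5 V and 7.7−0.7 = 7 V, which is impossible.
Assume only D₂ conducts: V_N = 7.7 − 0.7 = 7 V, so I_R = 7/10 = 0.7 mA.
Check D₁: its anode-to-cathode voltage is 5.7 − 7 = -1.3 V < 0.7 V, so it is off. The assumption is consistent.

Only D₂ conducts; I_R ≈ 0.7 mA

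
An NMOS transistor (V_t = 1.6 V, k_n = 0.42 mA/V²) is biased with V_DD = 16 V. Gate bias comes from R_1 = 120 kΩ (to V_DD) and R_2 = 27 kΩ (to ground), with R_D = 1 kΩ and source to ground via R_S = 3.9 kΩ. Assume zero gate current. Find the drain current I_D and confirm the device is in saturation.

I_D ≈ 0.14 mA

V_G = V_DD·R_2/(R_1+R_2) = 16×27/147 = 2.94 V.
Assume saturation: I_D = (k_n/2)(V_GS − V_t)² with V_GS = V_G − I_D·R_S = 2.94 − 3.9·I_D.
Substituting gives 3.19·I_D² − 3.19·I_D + 0.376 = 0, with roots I_D = 0.137 or 0.863 mA.
The root I_D = 0.863 mA gives V_GS = -0.427 V ≤ V_t, so take I_D = 0.137 mA.
Then V_GS = 2.41 V and V_DS = V_DD − I_D(R_D+R_S) = 16 − 0.137×4.9 = 15.3 V.
Saturation requires V_DS ≥ V_GS − V_t = 0.806 V; 15.3 ≥ 0.806 ✓.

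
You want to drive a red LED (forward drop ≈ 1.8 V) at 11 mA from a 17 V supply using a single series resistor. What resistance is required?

The resistor drops V_S − V_D = 17 − 1.8 = 15.2 V at 11 mA.
R = 15.2 V / 11 mA = 1.38 kΩ.

R ≈ 1.4 kΩ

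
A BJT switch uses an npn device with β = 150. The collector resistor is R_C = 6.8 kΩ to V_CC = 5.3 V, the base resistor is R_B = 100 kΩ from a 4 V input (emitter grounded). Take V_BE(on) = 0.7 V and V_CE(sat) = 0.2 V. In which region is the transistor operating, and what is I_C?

saturation; I_C ≈ 0.75 mA

Assume active: I_B = (4 − 0.7)/100 = 0.033 mA, giving I_C = β·I_B = 4.95 mA.
But then V_CE = 5.3 − 4.95×6.8 = -28.4 V < V_CE(sat) = 0.2 V — impossible in the active region.
So the transistor is saturated. With V_CE = 0.2 V, I_C = (V_CC − 0.2)/R_C = 5.1/6.8 = 0.75 mA.
Check: β·I_B = 4.95 mA > I_C = 0.75 mA, confirming saturation.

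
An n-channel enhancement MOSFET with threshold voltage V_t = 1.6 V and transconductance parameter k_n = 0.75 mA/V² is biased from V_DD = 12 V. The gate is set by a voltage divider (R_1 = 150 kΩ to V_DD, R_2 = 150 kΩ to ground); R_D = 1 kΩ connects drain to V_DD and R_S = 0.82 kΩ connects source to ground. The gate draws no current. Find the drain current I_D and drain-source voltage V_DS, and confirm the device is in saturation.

I_D ≈ 2.3 mA, V_DS ≈ 7.8 V

V_G = V_DD·R_2/(R_1+R_2) = 12×150/300 = 6 V.
Assume saturation: I_D = (k_n/2)(V_GS − V_t)² with V_GS = V_G − I_D·R_S = 6 − 0.82·I_D.
Substituting gives 0.252·I_D² − 3.71·I_D + 7.26 = 0, with roots I_D = 2.33 or 12.4 mA.
The root I_D = 12.4 mA gives V_GS = -4.14 V ≤ V_t, so take I_D = 2.33 mA.
Then V_GS = 4.09 V and V_DS = V_DD − I_D(R_D+R_S) = 12 − 2.33×1.82 = 7.76 V.
Saturation requires V_DS ≥ V_GS − V_t = 2.49 V; 7.76 ≥ 2.49 ✓.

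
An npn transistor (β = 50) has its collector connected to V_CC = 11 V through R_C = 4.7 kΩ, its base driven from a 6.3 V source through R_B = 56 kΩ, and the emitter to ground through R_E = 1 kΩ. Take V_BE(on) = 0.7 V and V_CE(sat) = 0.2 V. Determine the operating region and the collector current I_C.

Assume active: I_B = (6.3 − 0.7)/(56 + 51×1) = 0.0523 mA, I_C = β·I_B = 2.62 mA.
Then V_CE = 11 − 2.62×4.7 − 2.67×1 = -3.97 V < 0.2 V — the active assumption fails.
Re-solve with V_CE = 0.2 V. KCL at the emitter: V_E/R_E = (V_BB−0.7−V_E)/R_B + (V_CC−0.2−V_E)/R_C, giving V_E = 1.95 V.
I_C = (V_CC − 0.2 − V_E)/R_C = (10.8 − 1.95)/4.7 = 1.88 mA.
Check: I_B = (5.6 − 1.95)/56 = 0.0652 mA, and β·I_B = 3.26 mA > I_C, confirming saturation.

saturation; I_C ≈ 1.9 mA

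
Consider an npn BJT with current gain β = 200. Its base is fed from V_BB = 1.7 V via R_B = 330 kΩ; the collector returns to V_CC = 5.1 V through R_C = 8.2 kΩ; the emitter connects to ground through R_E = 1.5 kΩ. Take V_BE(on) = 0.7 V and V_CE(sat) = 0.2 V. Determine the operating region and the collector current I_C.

active; I_C ≈ 0.32 mA

Assume active. Base-emitter loop: I_B = (V_BB − V_BE)/(R_B + (β+1)R_E) = (1.7 − 0.7)/(330 + 201×1.5) = 0.00158 mA.
I_C = β·I_B = 200×0.00158 = 0.317 mA.
V_CE = V_CC − I_C·R_C − I_E·R_E = 5.1 − 0.317×8.2 − 0.318×1.5 = 2.03 V > V_CE(sat), so the active-region assumption holds.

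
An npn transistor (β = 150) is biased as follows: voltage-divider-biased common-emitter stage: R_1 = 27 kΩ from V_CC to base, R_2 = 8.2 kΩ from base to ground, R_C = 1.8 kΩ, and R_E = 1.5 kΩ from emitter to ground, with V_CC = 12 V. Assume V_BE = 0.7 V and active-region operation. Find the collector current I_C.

Thevenize the base divider: V_Th = V_CC·R_2/(R_1+R_2) = 12×8.2/35.2 = 2.8 V, R_Th = R_1‖R_2 = 6.29 kΩ.
Base-emitter loop: V_Th = I_B·R_Th + V_BE + (β+1)I_B·R_E, so I_B = (2.8 − 0.7) / (6.29 + 151×1.5) = 0.009 mA.
I_C = β·I_B = 150×0.009 = 1.35 mA, and I_E = (β+1)I_B = 1.36 mA.
V_CE = V_CC − I_C·R_C − I_E·R_E = 12 − 1.35×1.8 − 1.36×1.5 = 7.53 V.
V_CE = 7.53 V > 0.2 V confirms active-region operation.

I_C ≈ 1.4 mA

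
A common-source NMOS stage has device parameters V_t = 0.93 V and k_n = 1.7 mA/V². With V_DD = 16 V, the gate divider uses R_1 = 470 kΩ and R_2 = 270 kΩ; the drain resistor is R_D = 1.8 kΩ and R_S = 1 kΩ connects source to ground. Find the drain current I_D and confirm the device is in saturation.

I_D ≈ 3 mA

V_G = V_DD·R_2/(R_1+R_2) = 16×270/740 = 5.84 V.
Assume saturation: I_D = (k_n/2)(V_GS − V_t)² with V_GS = V_G − I_D·R_S = 5.84 − 1·I_D.
Substituting gives 0.85·I_D² − 9.34·I_D + 20.5 = 0, with roots I_D = 3.02 or 7.97 mA.
The root I_D = 7.97 mA gives V_GS = -2.13 V ≤ V_t, so take I_D = 3.02 mA.
Then V_GS = 2.82 V and V_DS = V_DD − I_D(R_D+R_S) = 16 − 3.02×2.8 = 7.54 V.
Saturation requires V_DS ≥ V_GS − V_t = 1.89 V; 7.54 ≥ 1.89 ✓.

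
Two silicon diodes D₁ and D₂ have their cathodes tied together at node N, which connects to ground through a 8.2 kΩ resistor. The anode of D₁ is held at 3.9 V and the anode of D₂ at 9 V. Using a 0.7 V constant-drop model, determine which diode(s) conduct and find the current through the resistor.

Assume both conduct. Then node N would need to be at both 3.9−0.7 = 3.2 V and 9−0.7 = 8.3 V, which is impossible.
Assume only D₂ conducts: V_N = 9 − 0.7 = 8.3 V, so I_R = 8.3/8.2 = 1.01 mA.
Check D₁: its anode-to-cathode voltage is 3.9 − 8.3 = -4.4 V < 0.7 V, so it is off. The assumption is consistent.

Only D₂ conducts; I_R ≈ 1 mA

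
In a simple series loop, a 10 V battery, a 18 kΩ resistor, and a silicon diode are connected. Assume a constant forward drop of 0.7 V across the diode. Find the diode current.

I ≈ 0.52 mA

KVL around the loop: 10 = V_D + I·R = 0.7 + I × 18 kΩ.
So I = (10 − 0.7) / 18 kΩ = 9.3 / 18 = 0.517 mA.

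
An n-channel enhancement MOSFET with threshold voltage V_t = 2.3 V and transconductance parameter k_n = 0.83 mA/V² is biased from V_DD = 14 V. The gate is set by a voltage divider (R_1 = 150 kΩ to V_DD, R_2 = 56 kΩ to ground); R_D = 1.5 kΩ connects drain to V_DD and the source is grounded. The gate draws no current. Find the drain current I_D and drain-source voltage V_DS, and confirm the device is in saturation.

I_D ≈ 0.94 mA, V_DS ≈ 13 V

V_G = V_DD·R_2/(R_1+R_2) = 14×56/206 = 3.81 V. With the source grounded, V_GS = V_G = 3.81 V.
Assume saturation: I_D = (k_n/2)(V_GS − V_t)² = (0.83/2)×(3.81 − 2.3)² = 0.415×1.51² = 0.941 mA.
V_DS = V_DD − I_D·R_D = 14 − 0.941×1.5 = 12.6 V.
Saturation requires V_DS ≥ V_GS − V_t = 1.51 V; 12.6 ≥ 1.51 ✓.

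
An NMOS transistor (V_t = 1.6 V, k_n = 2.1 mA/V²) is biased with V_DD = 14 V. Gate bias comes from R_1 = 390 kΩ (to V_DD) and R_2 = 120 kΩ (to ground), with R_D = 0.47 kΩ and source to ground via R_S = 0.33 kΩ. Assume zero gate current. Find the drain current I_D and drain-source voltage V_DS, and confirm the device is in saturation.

V_G = V_DD·R_2/(R_1+R_2) = 14×120/510 = 3.29 V.
Assume saturation: I_D = (k_n/2)(V_GS − V_t)² with V_GS = V_G − I_D·R_S = 3.29 − 0.33·I_D.
Substituting gives 0.114·I_D² − 2.17·I_D + 3.01 = 0, with roots I_D = 1.51 or 17.5 mA.
The root I_D = 17.5 mA gives V_GS = -2.48 V ≤ V_t, so take I_D = 1.51 mA.
Then V_GS = 2.8 V and V_DS = V_DD − I_D(R_D+R_S) = 14 − 1.51×0.8 = 12.8 V.
Saturation requires V_DS ≥ V_GS − V_t = 1.2 V; 12.8 ≥ 1.2 ✓.

I_D ≈ 1.5 mA, V_DS ≈ 13 V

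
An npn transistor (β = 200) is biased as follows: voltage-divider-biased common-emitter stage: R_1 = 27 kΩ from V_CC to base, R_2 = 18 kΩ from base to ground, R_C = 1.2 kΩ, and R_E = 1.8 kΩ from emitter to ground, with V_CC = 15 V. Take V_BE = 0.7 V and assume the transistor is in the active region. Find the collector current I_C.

Thevenize the base divider: V_Th = V_CC·R_2/(R_1+R_2) = 15×18/45 = 6 V, R_Th = R_1‖R_2 = 10.8 kΩ.
Base-emitter loop: V_Th = I_B·R_Th + V_BE + (β+1)I_B·R_E, so I_B = (6 − 0.7) / (10.8 + 201×1.8) = 0.0142 mA.
I_C = β·I_B = 200×0.0142 = 2.84 mA, and I_E = (β+1)I_B = 2.86 mA.
V_CE = V_CC − I_C·R_C − I_E·R_E = 15 − 2.84×1.2 − 2.86×1.8 = 6.44 V.
V_CE = 6.44 V > 0.2 V confirms active-region operation.

I_C ≈ 2.8 mA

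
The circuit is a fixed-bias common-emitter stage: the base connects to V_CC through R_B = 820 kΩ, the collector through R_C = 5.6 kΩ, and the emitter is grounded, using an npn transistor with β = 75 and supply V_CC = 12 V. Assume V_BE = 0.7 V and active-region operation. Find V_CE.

Base loop: V_CC = I_B·R_B + V_BE, so I_B = (12 − 0.7)/820 kΩ = 0.0138 mA.
In the active region I_C = β·I_B = 75 × 0.0138 = 1.03 mA.
Collector loop: V_CE = V_CC − I_C·R_C = 12 − 1.03×5.6 = 6.21 V.
Since V_CE = 6.21 V > V_CE(sat) ≈ 0.2 V, the transistor is in the active region as assumed.

V_CE ≈ 6.2 V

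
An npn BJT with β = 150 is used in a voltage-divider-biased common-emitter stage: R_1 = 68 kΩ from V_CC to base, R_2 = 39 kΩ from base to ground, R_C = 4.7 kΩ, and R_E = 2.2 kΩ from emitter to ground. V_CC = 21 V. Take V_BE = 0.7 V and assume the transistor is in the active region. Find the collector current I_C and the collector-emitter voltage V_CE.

Thevenize the base divider: V_Th = V_CC·R_2/(R_1+R_2) = 21×39/107 = 7.65 V, R_Th = R_1‖R_2 = 24.8 kΩ.
Base-emitter loop: V_Th = I_B·R_Th + V_BE + (β+1)I_B·R_E, so I_B = (7.65 − 0.7) / (24.8 + 151×2.2) = 0.0195 mA.
I_C = β·I_B = 150×0.0195 = 2.92 mA, and I_E = (β+1)I_B = 2.94 mA.
V_CE = V_CC − I_C·R_C − I_E·R_E = 21 − 2.92×4.7 − 2.94×2.2 = 0.795 V.
V_CE = 0.795 V > 0.2 V confirms active-region operation.

I_C ≈ 2.9 mA, V_CE ≈ 0.79 V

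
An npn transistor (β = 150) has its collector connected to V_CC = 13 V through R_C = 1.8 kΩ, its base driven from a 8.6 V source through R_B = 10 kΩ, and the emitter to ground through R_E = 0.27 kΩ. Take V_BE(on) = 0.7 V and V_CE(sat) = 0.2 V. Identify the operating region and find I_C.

Assume active: I_B = (8.6 − 0.7)/(10 + 151×0.27) = 0.156 mA, I_C = β·I_B = 23.3 mA.
Then V_CE = 13 − 23.3×1.8 − 23.5×0.27 = -35.4 V < 0.2 V — the active assumption fails.
Re-solve with V_CE = 0.2 V. KCL at the emitter: V_E/R_E = (V_BB−0.7−V_E)/R_B + (V_CC−0.2−V_E)/R_C, giving V_E = 1.81 V.
I_C = (V_CC − 0.2 − V_E)/R_C = (12.8 − 1.81)/1.8 = 6.1 mA.
Check: I_B = (7.9 − 1.81)/10 = 0.609 mA, and β·I_B = 91.3 mA > I_C, confirming saturation.

saturation; I_C ≈ 6.1 mA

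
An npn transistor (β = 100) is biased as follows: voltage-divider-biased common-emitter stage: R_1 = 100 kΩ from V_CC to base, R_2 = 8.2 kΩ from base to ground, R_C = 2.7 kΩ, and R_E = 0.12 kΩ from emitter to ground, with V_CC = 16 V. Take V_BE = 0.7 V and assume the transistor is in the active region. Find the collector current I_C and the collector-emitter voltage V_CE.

Thevenize the base divider: V_Th = V_CC·R_2/(R_1+R_2) = 16×8.2/108 = 1.21 V, R_Th = R_1‖R_2 = 7.58 kΩ.
Base-emitter loop: V_Th = I_B·R_Th + V_BE + (β+1)I_B·R_E, so I_B = (1.21 − 0.7) / (7.58 + 101×0.12) = 0.026 mA.
I_C = β·I_B = 100×0.026 = 2.6 mA, and I_E = (β+1)I_B = 2.63 mA.
V_CE = V_CC − I_C·R_C − I_E·R_E = 16 − 2.6×2.7 − 2.63×0.12 = 8.66 V.
V_CE = 8.66 V > 0.2 V confirms active-region operation.

I_C ≈ 2.6 mA, V_CE ≈ 8.7 V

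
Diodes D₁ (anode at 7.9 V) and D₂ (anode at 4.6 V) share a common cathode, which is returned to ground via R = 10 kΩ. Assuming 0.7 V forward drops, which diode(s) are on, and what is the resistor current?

Assume both conduct. Then node N would need to be at both 7.9−0.7 = 7.2 V and 4.6−0.7 = 3.9 V, which is impossible.
Assume only D₁ conducts: V_N = 7.9 − 0.7 = 7.2 V, so I_R = 7.2/10 = 0.72 mA.
Check D₂: its anode-to-cathode voltage is 4.6 − 7.2 = -2.6 V < 0.7 V, so it is off. The assumption is consistent.

Only D₁ conducts; I_R ≈ 0.72 mA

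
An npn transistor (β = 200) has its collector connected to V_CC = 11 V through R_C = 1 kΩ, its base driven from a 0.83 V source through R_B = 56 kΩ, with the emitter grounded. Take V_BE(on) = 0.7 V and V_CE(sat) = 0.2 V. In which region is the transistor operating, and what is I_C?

active; I_C ≈ 0.46 mA

Assume active. Base-emitter loop: I_B = (V_BB − V_BE)/R_B = (0.83 − 0.7)/56 = 0.00232 mA.
I_C = β·I_B = 200×0.00232 = 0.464 mA.
V_CE = V_CC − I_C·R_C = 11 − 0.464×1 = 10.5 V > V_CE(sat), so the active-region assumption holds.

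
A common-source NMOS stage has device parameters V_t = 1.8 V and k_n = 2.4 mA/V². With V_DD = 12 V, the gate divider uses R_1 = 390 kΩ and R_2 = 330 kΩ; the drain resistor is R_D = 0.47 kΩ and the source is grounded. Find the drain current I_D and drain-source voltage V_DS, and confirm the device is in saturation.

V_G = V_DD·R_2/(R_1+R_2) = 12×330/720 = 5.5 V. With the source grounded, V_GS = V_G = 5.5 V.
Assume saturation: I_D = (k_n/2)(V_GS − V_t)² = (2.4/2)×(5.5 − 1.8)² = 1.2×3.7² = 16.4 mA.
V_DS = V_DD − I_D·R_D = 12 − 16.4×0.47 = 4.28 V.
Saturation requires V_DS ≥ V_GS − V_t = 3.7 V; 4.28 ≥ 3.7 ✓.

I_D ≈ 16 mA, V_DS ≈ 4.3 V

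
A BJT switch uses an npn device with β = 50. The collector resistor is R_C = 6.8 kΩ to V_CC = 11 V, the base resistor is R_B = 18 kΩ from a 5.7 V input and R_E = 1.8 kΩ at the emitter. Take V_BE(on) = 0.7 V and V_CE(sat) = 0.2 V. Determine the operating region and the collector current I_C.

Assume active: I_B = (5.7 − 0.7)/(18 + 51×1.8) = 0.0455 mA, I_C = β·I_B = 2.28 mA.
Then V_CE = 11 − 2.28×6.8 − 2.32×1.8 = -8.66 V < 0.2 V — the active assumption fails.
Re-solve with V_CE = 0.2 V. KCL at the emitter: V_E/R_E = (V_BB−0.7−V_E)/R_B + (V_CC−0.2−V_E)/R_C, giving V_E = 2.46 V.
I_C = (V_CC − 0.2 − V_E)/R_C = (10.8 − 2.46)/6.8 = 1.23 mA.
Check: I_B = (5 − 2.46)/18 = 0.141 mA, and β·I_B = 7.05 mA > I_C, confirming saturation.

saturation; I_C ≈ 1.2 mA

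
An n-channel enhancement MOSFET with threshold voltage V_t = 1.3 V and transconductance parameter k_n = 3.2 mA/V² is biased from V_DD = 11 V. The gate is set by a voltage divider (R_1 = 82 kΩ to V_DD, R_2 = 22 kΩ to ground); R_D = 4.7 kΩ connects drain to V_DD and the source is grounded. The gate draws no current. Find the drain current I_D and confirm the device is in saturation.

V_G = V_DD·R_2/(R_1+R_2) = 11×22/104 = 2.33 V. With the source grounded, V_GS = V_G = 2.33 V.
Assume saturation: I_D = (k_n/2)(V_GS − V_t)² = (3.2/2)×(2.33 − 1.3)² = 1.6×1.03² = 1.69 mA.
V_DS = V_DD − I_D·R_D = 11 − 1.69×4.7 = 3.07 V.
Saturation requires V_DS ≥ V_GS − V_t = 1.03 V; 3.07 ≥ 1.03 ✓.

I_D ≈ 1.7 mA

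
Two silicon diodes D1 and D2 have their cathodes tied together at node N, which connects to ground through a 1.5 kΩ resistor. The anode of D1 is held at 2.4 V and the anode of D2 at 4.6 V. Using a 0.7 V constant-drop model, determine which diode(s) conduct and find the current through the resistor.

Only D2 conducts; I_R ≈ 2.6 mA

Assume both conduct. Then node N would need to be at both 2.4−0.7 = 1.7 V and 4.6−0.7 = 3.9 V, which is impossible.
Assume only D2 conducts: V_N = 4.6 − 0.7 = 3.9 V, so I_R = 3.9/1.5 = 2.6 mA.
Check D1: its anode-to-cathode voltage is 2.4 − 3.9 = -1.5 V < 0.7 V, so it is off. The assumption is consistent.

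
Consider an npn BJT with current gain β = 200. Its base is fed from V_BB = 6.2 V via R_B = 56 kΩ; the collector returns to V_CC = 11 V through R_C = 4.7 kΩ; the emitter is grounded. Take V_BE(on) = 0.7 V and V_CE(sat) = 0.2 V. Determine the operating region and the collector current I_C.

saturation; I_C ≈ 2.3 mA

Assume active: I_B = (6.2 − 0.7)/56 = 0.0982 mA, giving I_C = β·I_B = 19.6 mA.
But then V_CE = 11 − 19.6×4.7 = -81.3 V < V_CE(sat) = 0.2 V — impossible in the active region.
So the transistor is saturated. With V_CE = 0.2 V, I_C = (V_CC − 0.2)/R_C = 10.8/4.7 = 2.3 mA.
Check: β·I_B = 19.6 mA > I_C = 2.3 mA, confirming saturation.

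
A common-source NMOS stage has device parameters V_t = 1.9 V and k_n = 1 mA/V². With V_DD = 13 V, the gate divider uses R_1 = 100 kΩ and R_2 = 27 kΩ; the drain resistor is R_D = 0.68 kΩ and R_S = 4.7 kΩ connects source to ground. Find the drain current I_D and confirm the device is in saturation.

I_D ≈ 0.092 mA

V_G = V_DD·R_2/(R_1+R_2) = 13×27/127 = 2.76 V.
Assume saturation: I_D = (k_n/2)(V_GS − V_t)² with V_GS = V_G − I_D·R_S = 2.76 − 4.7·I_D.
Substituting gives 11·I_D² − 5.06·I_D + 0.373 = 0, with roots I_D = 0.0923 or 0.366 mA.
The root I_D = 0.366 mA gives V_GS = 1.04 V ≤ V_t, so take I_D = 0.0923 mA.
Then V_GS = 2.33 V and V_DS = V_DD − I_D(R_D+R_S) = 13 − 0.0923×5.38 = 12.5 V.
Saturation requires V_DS ≥ V_GS − V_t = 0.43 V; 12.5 ≥ 0.43 ✓.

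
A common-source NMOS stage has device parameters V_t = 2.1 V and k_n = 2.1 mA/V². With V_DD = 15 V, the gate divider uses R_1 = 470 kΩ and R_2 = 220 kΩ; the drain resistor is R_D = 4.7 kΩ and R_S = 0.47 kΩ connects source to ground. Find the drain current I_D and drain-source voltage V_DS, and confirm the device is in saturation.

I_D ≈ 2.5 mA, V_DS ≈ 2.3 V

V_G = V_DD·R_2/(R_1+R_2) = 15×220/690 = 4.78 V.
Assume saturation: I_D = (k_n/2)(V_GS − V_t)² with V_GS = V_G − I_D·R_S = 4.78 − 0.47·I_D.
Substituting gives 0.232·I_D² − 3.65·I_D + 7.56 = 0, with roots I_D = 2.45 or 13.3 mA.
The root I_D = 13.3 mA gives V_GS = -1.46 V ≤ V_t, so take I_D = 2.45 mA.
Then V_GS = 3.63 V and V_DS = V_DD − I_D(R_D+R_S) = 15 − 2.45×5.17 = 2.31 V.
Saturation requires V_DS ≥ V_GS − V_t = 1.53 V; 2.31 ≥ 1.53 ✓.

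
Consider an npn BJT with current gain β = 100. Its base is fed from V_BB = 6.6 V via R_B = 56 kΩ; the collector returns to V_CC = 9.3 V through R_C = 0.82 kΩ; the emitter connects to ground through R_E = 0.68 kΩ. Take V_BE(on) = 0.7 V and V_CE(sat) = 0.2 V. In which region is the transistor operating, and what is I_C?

active; I_C ≈ 4.7 mA

Assume active. Base-emitter loop: I_B = (V_BB − V_BE)/(R_B + (β+1)R_E) = (6.6 − 0.7)/(56 + 101×0.68) = 0.0473 mA.
I_C = β·I_B = 100×0.0473 = 4.73 mA.
V_CE = V_CC − I_C·R_C − I_E·R_E = 9.3 − 4.73×0.82 − 4.78×0.68 = 2.17 V > V_CE(sat), so the active-region assumption holds.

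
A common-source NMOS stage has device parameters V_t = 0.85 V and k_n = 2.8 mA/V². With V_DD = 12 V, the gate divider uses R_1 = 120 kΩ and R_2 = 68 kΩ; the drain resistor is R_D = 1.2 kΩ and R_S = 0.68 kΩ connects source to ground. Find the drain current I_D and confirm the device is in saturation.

I_D ≈ 3 mA

V_G = V_DD·R_2/(R_1+R_2) = 12×68/188 = 4.34 V.
Assume saturation: I_D = (k_n/2)(V_GS − V_t)² with V_GS = V_G − I_D·R_S = 4.34 − 0.68·I_D.
Substituting gives 0.647·I_D² − 7.65·I_D + 17.1 = 0, with roots I_D = 2.99 or 8.83 mA.
The root I_D = 8.83 mA gives V_GS = -1.66 V ≤ V_t, so take I_D = 2.99 mA.
Then V_GS = 2.31 V and V_DS = V_DD − I_D(R_D+R_S) = 12 − 2.99×1.88 = 6.39 V.
Saturation requires V_DS ≥ V_GS − V_t = 1.46 V; 6.39 ≥ 1.46 ✓.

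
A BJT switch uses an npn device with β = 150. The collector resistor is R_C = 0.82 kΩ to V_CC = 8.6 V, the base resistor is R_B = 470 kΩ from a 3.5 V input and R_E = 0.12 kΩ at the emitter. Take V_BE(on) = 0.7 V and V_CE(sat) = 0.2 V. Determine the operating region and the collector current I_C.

active; I_C ≈ 0.86 mA

Assume active. Base-emitter loop: I_B = (V_BB − V_BE)/(R_B + (β+1)R_E) = (3.5 − 0.7)/(470 + 151×0.12) = 0.00574 mA.
I_C = β·I_B = 150×0.00574 = 0.86 mA.
V_CE = V_CC − I_C·R_C − I_E·R_E = 8.6 − 0.86×0.82 − 0.866×0.12 = 7.79 V > V_CE(sat), so the active-region assumption holds.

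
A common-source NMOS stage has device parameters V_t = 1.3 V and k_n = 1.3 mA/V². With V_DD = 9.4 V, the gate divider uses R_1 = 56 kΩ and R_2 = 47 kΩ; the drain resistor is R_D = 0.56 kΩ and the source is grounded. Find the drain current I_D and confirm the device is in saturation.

V_G = V_DD·R_2/(R_1+R_2) = 9.4×47/103 = 4.29 V. With the source grounded, V_GS = V_G = 4.29 V.
Assume saturation: I_D = (k_n/2)(V_GS − V_t)² = (1.3/2)×(4.29 − 1.3)² = 0.65×2.99² = 5.81 mA.
V_DS = V_DD − I_D·R_D = 9.4 − 5.81×0.56 = 6.15 V.
Saturation requires V_DS ≥ V_GS − V_t = 2.99 V; 6.15 ≥ 2.99 ✓.

I_D ≈ 5.8 mA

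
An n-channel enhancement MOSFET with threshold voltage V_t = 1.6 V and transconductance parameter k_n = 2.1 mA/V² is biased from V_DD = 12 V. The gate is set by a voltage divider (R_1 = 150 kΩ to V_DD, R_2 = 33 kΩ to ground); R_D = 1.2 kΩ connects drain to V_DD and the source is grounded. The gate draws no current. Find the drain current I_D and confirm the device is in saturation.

V_G = V_DD·R_2/(R_1+R_2) = 12×33/183 = 2.16 V. With the source grounded, V_GS = V_G = 2.16 V.
Assume saturation: I_D = (k_n/2)(V_GS − V_t)² = (2.1/2)×(2.16 − 1.6)² = 1.05×0.564² = 0.334 mA.
V_DS = V_DD − I_D·R_D = 12 − 0.334×1.2 = 11.6 V.
Saturation requires V_DS ≥ V_GS − V_t = 0.564 V; 11.6 ≥ 0.564 ✓.

I_D ≈ 0.33 mA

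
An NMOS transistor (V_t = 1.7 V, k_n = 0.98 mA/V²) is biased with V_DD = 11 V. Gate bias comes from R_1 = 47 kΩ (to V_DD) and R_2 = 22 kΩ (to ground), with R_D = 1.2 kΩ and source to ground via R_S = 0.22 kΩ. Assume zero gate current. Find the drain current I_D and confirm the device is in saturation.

I_D ≈ 1.2 mA

V_G = V_DD·R_2/(R_1+R_2) = 11×22/69 = 3.51 V.
Assume saturation: I_D = (k_n/2)(V_GS − V_t)² with V_GS = V_G − I_D·R_S = 3.51 − 0.22·I_D.
Substituting gives 0.0237·I_D² − 1.39·I_D + 1.6 = 0, with roots I_D = 1.18 or 57.4 mA.
The root I_D = 57.4 mA gives V_GS = -9.13 V ≤ V_t, so take I_D = 1.18 mA.
Then V_GS = 3.25 V and V_DS = V_DD − I_D(R_D+R_S) = 11 − 1.18×1.42 = 9.33 V.
Saturation requires V_DS ≥ V_GS − V_t = 1.55 V; 9.33 ≥ 1.55 ✓.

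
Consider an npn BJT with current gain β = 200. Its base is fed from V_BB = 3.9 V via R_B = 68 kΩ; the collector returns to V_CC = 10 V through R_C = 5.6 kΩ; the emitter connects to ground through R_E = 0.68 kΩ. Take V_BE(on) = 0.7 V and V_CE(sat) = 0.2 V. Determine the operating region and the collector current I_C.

Assume active: I_B = (3.9 − 0.7)/(68 + 201×0.68) = 0.0156 mA, I_C = β·I_B = 3.13 mA.
Then V_CE = 10 − 3.13×5.6 − 3.14×0.68 = -9.65 V < 0.2 V — the active assumption fails.
Re-solve with V_CE = 0.2 V. KCL at the emitter: V_E/R_E = (V_BB−0.7−V_E)/R_B + (V_CC−0.2−V_E)/R_C, giving V_E = 1.08 V.
I_C = (V_CC − 0.2 − V_E)/R_C = (9.8 − 1.08)/5.6 = 1.56 mA.
Check: I_B = (3.2 − 1.08)/68 = 0.0312 mA, and β·I_B = 6.24 mA > I_C, confirming saturation.

saturation; I_C ≈ 1.6 mA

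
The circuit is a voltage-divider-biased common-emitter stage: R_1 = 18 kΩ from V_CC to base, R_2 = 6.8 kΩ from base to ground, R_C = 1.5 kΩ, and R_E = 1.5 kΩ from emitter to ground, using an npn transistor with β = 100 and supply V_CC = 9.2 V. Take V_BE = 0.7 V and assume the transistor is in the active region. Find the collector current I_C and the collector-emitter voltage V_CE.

Thevenize the base divider: V_Th = V_CC·R_2/(R_1+R_2) = 9.2×6.8/24.8 = 2.52 V, R_Th = R_1‖R_2 = 4.94 kΩ.
Base-emitter loop: V_Th = I_B·R_Th + V_BE + (β+1)I_B·R_E, so I_B = (2.52 − 0.7) / (4.94 + 101×1.5) = 0.0117 mA.
I_C = β·I_B = 100×0.0117 = 1.17 mA, and I_E = (β+1)I_B = 1.18 mA.
V_CE = V_CC − I_C·R_C − I_E·R_E = 9.2 − 1.17×1.5 − 1.18×1.5 = 5.69 V.
V_CE = 5.69 V > 0.2 V confirms active-region operation.

I_C ≈ 1.2 mA, V_CE ≈ 5.7 V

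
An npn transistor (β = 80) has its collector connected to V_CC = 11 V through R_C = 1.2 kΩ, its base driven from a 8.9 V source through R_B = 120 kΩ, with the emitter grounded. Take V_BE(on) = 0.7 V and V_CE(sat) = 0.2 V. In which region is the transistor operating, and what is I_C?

active; I_C ≈ 5.5 mA

Assume active. Base-emitter loop: I_B = (V_BB − V_BE)/R_B = (8.9 − 0.7)/120 = 0.0683 mA.
I_C = β·I_B = 80×0.0683 = 5.47 mA.
V_CE = V_CC − I_C·R_C = 11 − 5.47×1.2 = 4.44 V > V_CE(sat), so the active-region assumption holds.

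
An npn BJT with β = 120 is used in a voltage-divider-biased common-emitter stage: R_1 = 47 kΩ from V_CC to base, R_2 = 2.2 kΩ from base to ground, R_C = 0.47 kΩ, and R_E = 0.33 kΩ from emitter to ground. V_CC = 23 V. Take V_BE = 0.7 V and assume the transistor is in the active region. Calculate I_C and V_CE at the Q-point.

Thevenize the base divider: V_Th = V_CC·R_2/(R_1+R_2) = 23×2.2/49.2 = 1.03 V, R_Th = R_1‖R_2 = 2.1 kΩ.
Base-emitter loop: V_Th = I_B·R_Th + V_BE + (β+1)I_B·R_E, so I_B = (1.03 − 0.7) / (2.1 + 121×0.33) = 0.00781 mA.
I_C = β·I_B = 120×0.00781 = 0.938 mA, and I_E = (β+1)I_B = 0.946 mA.
V_CE = V_CC − I_C·R_C − I_E·R_E = 23 − 0.938×0.47 − 0.946×0.33 = 22.2 V.
V_CE = 22.2 V > 0.2 V confirms active-region operation.

I_C ≈ 0.94 mA, V_CE ≈ 22 V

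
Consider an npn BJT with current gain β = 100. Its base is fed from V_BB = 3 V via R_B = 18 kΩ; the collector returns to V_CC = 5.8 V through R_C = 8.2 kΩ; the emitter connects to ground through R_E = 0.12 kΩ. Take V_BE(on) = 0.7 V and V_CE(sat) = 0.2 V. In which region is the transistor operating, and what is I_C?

Assume active: I_B = (3 − 0.7)/(18 + 101×0.12) = 0.0764 mA, I_C = β·I_B = 7.64 mA.
Then V_CE = 5.8 − 7.64×8.2 − 7.71×0.12 = -57.7 V < 0.2 V — the active assumption fails.
Re-solve with V_CE = 0.2 V. KCL at the emitter: V_E/R_E = (V_BB−0.7−V_E)/R_B + (V_CC−0.2−V_E)/R_C, giving V_E = 0.0953 V.
I_C = (V_CC − 0.2 − V_E)/R_C = (5.6 − 0.0953)/8.2 = 0.671 mA.
Check: I_B = (2.3 − 0.0953)/18 = 0.122 mA, and β·I_B = 12.2 mA > I_C, confirming saturation.

saturation; I_C ≈ 0.67 mA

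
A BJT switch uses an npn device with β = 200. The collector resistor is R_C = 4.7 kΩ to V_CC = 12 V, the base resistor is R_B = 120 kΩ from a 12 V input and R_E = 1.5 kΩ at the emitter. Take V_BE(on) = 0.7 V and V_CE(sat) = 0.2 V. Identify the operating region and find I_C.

Assume active: I_B = (12 − 0.7)/(120 + 201×1.5) = 0.0268 mA, I_C = β·I_B = 5.36 mA.
Then V_CE = 12 − 5.36×4.7 − 5.39×1.5 = -21.3 V < 0.2 V — the active assumption fails.
Re-solve with V_CE = 0.2 V. KCL at the emitter: V_E/R_E = (V_BB−0.7−V_E)/R_B + (V_CC−0.2−V_E)/R_C, giving V_E = 2.93 V.
I_C = (V_CC − 0.2 − V_E)/R_C = (11.8 − 2.93)/4.7 = 1.89 mA.
Check: I_B = (11.3 − 2.93)/120 = 0.0697 mA, and β·I_B = 13.9 mA > I_C, confirming saturation.

saturation; I_C ≈ 1.9 mA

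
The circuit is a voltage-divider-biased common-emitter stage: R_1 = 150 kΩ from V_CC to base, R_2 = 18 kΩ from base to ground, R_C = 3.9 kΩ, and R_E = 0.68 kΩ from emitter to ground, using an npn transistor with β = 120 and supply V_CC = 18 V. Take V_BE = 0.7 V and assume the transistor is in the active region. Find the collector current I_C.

Thevenize the base divider: V_Th = V_CC·R_2/(R_1+R_2) = 18×18/168 = 1.93 V, R_Th = R_1‖R_2 = 16.1 kΩ.
Base-emitter loop: V_Th = I_B·R_Th + V_BE + (β+1)I_B·R_E, so I_B = (1.93 − 0.7) / (16.1 + 121×0.68) = 0.0125 mA.
I_C = β·I_B = 120×0.0125 = 1.5 mA, and I_E = (β+1)I_B = 1.51 mA.
V_CE = V_CC − I_C·R_C − I_E·R_E = 18 − 1.5×3.9 − 1.51×0.68 = 11.1 V.
V_CE = 11.1 V > 0.2 V confirms active-region operation.

I_C ≈ 1.5 mA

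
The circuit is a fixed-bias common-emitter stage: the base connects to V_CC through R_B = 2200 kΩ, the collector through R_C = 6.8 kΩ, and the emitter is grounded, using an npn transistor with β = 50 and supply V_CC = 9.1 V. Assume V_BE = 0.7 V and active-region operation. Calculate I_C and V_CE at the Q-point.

Base loop: V_CC = I_B·R_B + V_BE, so I_B = (9.1 − 0.7)/2200 kΩ = 0.00382 mA.
In the active region I_C = β·I_B = 50 × 0.00382 = 0.191 mA.
Collector loop: V_CE = V_CC − I_C·R_C = 9.1 − 0.191×6.8 = 7.8 V.
Since V_CE = 7.8 V > V_CE(sat) ≈ 0.2 V, the transistor is in the active region as assumed.

I_C ≈ 0.19 mA, V_CE ≈ 7.8 V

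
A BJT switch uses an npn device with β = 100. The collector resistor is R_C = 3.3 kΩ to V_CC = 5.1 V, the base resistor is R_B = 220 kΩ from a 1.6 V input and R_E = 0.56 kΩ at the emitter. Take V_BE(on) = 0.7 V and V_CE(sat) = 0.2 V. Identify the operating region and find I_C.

Assume active. Base-emitter loop: I_B = (V_BB − V_BE)/(R_B + (β+1)R_E) = (1.6 − 0.7)/(220 + 101×0.56) = 0.00325 mA.
I_C = β·I_B = 100×0.00325 = 0.325 mA.
V_CE = V_CC − I_C·R_C − I_E·R_E = 5.1 − 0.325×3.3 − 0.329×0.56 = 3.84 V > V_CE(sat), so the active-region assumption holds.

active; I_C ≈ 0.33 mA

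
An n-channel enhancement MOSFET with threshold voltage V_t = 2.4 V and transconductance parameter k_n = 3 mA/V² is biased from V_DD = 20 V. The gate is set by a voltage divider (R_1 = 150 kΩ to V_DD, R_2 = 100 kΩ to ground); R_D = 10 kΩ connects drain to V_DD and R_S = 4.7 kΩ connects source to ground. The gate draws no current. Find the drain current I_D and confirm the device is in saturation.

V_G = V_DD·R_2/(R_1+R_2) = 20×100/250 = 8 V.
Assume saturation: I_D = (k_n/2)(V_GS − V_t)² with V_GS = V_G − I_D·R_S = 8 − 4.7·I_D.
Substituting gives 33.1·I_D² − 80·I_D + 47 = 0, with roots I_D = 1.02 or 1.4 mA.
The root I_D = 1.4 mA gives V_GS = 1.44 V ≤ V_t, so take I_D = 1.02 mA.
Then V_GS = 3.22 V and V_DS = V_DD − I_D(R_D+R_S) = 20 − 1.02×14.7 = 5.06 V.
Saturation requires V_DS ≥ V_GS − V_t = 0.823 V; 5.06 ≥ 0.823 ✓.

I_D ≈ 1 mA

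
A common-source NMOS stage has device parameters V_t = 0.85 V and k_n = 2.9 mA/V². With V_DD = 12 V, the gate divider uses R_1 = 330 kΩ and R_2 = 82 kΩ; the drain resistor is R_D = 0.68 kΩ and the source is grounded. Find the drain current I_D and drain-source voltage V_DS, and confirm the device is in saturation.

V_G = V_DD·R_2/(R_1+R_2) = 12×82/412 = 2.39 V. With the source grounded, V_GS = V_G = 2.39 V.
Assume saturation: I_D = (k_n/2)(V_GS − V_t)² = (2.9/2)×(2.39 − 0.85)² = 1.45×1.54² = 3.43 mA.
V_DS = V_DD − I_D·R_D = 12 − 3.43×0.68 = 9.67 V.
Saturation requires V_DS ≥ V_GS − V_t = 1.54 V; 9.67 ≥ 1.54 ✓.

I_D ≈ 3.4 mA, V_DS ≈ 9.7 V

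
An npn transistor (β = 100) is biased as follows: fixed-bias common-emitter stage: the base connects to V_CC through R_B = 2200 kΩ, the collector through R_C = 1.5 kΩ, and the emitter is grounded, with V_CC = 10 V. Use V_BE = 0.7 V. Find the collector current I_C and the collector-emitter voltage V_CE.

I_C ≈ 0.42 mA, V_CE ≈ 9.4 V

Base loop: V_CC = I_B·R_B + V_BE, so I_B = (10 − 0.7)/2200 kΩ = 0.00423 mA.
In the active region I_C = β·I_B = 100 × 0.00423 = 0.423 mA.
Collector loop: V_CE = V_CC − I_C·R_C = 10 − 0.423×1.5 = 9.37 V.
Since V_CE = 9.37 V > V_CE(sat) ≈ 0.2 V, the transistor is in the active region as assumed.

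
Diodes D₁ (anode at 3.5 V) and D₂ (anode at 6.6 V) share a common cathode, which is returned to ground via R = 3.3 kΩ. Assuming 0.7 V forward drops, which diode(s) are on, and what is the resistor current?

Only D₂ conducts; I_R ≈ 1.8 mA

Assume both conduct. Then node N would need to be at both 3.5−0.7 = 2.8 V and 6.6−0.7 = 5.9 V, which is impossible.
Assume only D₂ conducts: V_N = 6.6 − 0.7 = 5.9 V, so I_R = 5.9/3.3 = 1.79 mA.
Check D₁: its anode-to-cathode voltage is 3.5 − 5.9 = -2.4 V < 0.7 V, so it is off. The assumption is consistent.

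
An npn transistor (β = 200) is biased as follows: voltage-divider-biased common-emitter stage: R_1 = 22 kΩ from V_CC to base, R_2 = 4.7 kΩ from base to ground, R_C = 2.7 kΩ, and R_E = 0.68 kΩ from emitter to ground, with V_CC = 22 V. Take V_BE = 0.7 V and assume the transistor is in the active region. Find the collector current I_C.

Thevenize the base divider: V_Th = V_CC·R_2/(R_1+R_2) = 22×4.7/26.7 = 3.87 V, R_Th = R_1‖R_2 = 3.87 kΩ.
Base-emitter loop: V_Th = I_B·R_Th + V_BE + (β+1)I_B·R_E, so I_B = (3.87 − 0.7) / (3.87 + 201×0.68) = 0.0226 mA.
I_C = β·I_B = 200×0.0226 = 4.51 mA, and I_E = (β+1)I_B = 4.54 mA.
V_CE = V_CC − I_C·R_C − I_E·R_E = 22 − 4.51×2.7 − 4.54×0.68 = 6.73 V.
V_CE = 6.73 V > 0.2 V confirms active-region operation.

I_C ≈ 4.5 mA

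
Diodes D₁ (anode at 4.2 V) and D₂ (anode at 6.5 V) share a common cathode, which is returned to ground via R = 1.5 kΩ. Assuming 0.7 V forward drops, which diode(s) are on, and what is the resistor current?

Assume both conduct. Then node N would need to be at both 4.2−0.7 = 3.5 V and 6.5−0.7 = 5.8 V, which is impossible.
Assume only D₂ conducts: V_N = 6.5 − 0.7 = 5.8 V, so I_R = 5.8/1.5 = 3.87 mA.
Check D₁: its anode-to-cathode voltage is 4.2 − 5.8 = -1.6 V < 0.7 V, so it is off. The assumption is consistent.

Only D₂ conducts; I_R ≈ 3.9 mA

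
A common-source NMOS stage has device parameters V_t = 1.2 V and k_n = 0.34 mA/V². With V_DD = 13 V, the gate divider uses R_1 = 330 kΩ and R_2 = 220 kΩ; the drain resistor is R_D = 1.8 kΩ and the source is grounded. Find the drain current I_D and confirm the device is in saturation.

V_G = V_DD·R_2/(R_1+R_2) = 13×220/550 = 5.2 V. With the source grounded, V_GS = V_G = 5.2 V.
Assume saturation: I_D = (k_n/2)(V_GS − V_t)² = (0.34/2)×(5.2 − 1.2)² = 0.17×4² = 2.72 mA.
V_DS = V_DD − I_D·R_D = 13 − 2.72×1.8 = 8.1 V.
Saturation requires V_DS ≥ V_GS − V_t = 4 V; 8.1 ≥ 4 ✓.

I_D ≈ 2.7 mA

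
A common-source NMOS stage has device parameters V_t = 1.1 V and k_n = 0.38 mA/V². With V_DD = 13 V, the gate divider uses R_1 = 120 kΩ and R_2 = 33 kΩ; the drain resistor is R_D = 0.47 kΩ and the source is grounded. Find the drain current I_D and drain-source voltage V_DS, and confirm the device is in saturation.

I_D ≈ 0.55 mA, V_DS ≈ 13 V

V_G = V_DD·R_2/(R_1+R_2) = 13×33/153 = 2.8 V. With the source grounded, V_GS = V_G = 2.8 V.
Assume saturation: I_D = (k_n/2)(V_GS − V_t)² = (0.38/2)×(2.8 − 1.1)² = 0.19×1.7² = 0.552 mA.
V_DS = V_DD − I_D·R_D = 13 − 0.552×0.47 = 12.7 V.
Saturation requires V_DS ≥ V_GS − V_t = 1.7 V; 12.7 ≥ 1.7 ✓.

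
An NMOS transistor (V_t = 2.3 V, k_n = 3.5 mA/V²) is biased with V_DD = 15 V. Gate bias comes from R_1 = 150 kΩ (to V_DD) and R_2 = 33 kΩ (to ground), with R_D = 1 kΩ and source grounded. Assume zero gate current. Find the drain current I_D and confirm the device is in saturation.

V_G = V_DD·R_2/(R_1+R_2) = 15×33/183 = 2.7 V. With the source grounded, V_GS = V_G = 2.7 V.
Assume saturation: I_D = (k_n/2)(V_GS − V_t)² = (3.5/2)×(2.7 − 2.3)² = 1.75×0.405² = 0.287 mA.
V_DS = V_DD − I_D·R_D = 15 − 0.287×1 = 14.7 V.
Saturation requires V_DS ≥ V_GS − V_t = 0.405 V; 14.7 ≥ 0.405 ✓.

I_D ≈ 0.29 mA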